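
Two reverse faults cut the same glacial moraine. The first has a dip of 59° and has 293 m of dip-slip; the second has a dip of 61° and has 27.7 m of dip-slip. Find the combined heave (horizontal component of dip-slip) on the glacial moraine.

164 m

heave_A = 293 × cos(59°) = 150.9 m
heave_B = 27.7 × cos(61°) = 13.43 m
total = 150.9 + 13.43 = 164 m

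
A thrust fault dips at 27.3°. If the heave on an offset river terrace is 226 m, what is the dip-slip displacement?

dip-slip = heave / cos(dip) = 226 / cos(27.3°) = 254 m

254 m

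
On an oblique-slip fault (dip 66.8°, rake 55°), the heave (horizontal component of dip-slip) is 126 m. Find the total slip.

dip-slip = heave / cos(dip) = 126 / cos(66.8°) = 319.8 m
net slip = dip-slip / sin(rake) = 319.8 / sin(55°) = 390 m

390 m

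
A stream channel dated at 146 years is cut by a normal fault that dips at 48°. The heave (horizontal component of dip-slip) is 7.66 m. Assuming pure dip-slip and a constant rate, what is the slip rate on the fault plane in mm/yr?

78.4 mm/yr

dip-slip = heave / cos(dip) = 7.66 m / cos(48°) = 11.45 m
rate = 11.45 m / 146 years = 0.0784 m/yr = 78.4 mm/yr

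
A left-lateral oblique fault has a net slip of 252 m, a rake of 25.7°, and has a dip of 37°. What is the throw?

65.8 m

dip-slip = net slip × sin(rake) = 252 m × sin(25.7°) = 109.3 m
throw = dip-slip × sin(dip) = 109.3 × sin(37°) = 65.8 m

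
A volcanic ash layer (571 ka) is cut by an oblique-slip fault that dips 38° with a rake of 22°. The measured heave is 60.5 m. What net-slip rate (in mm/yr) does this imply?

0.359 mm/yr

dip-slip = heave / cos(dip) = 60.5 / cos(38°) = 76.78 m
net slip = dip-slip / sin(rake) = 76.78 / sin(22°) = 204.9 m
rate = 204.9 m / 571 ka = 0.000359 m/yr = 0.359 mm/yr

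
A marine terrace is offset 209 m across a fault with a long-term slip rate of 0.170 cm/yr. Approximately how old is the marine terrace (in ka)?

age = offset / rate = 209 m / (0.170 cm/yr) = 123000 yr = 123 ka

123 ka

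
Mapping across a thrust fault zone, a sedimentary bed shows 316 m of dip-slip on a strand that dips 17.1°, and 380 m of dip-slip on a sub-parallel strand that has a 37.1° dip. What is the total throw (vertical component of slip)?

throw_A = 316 × sin(17.1°) = 92.92 m
throw_B = 380 × sin(37.1°) = 229.2 m
total = 92.92 + 229.2 = 322 m

322 m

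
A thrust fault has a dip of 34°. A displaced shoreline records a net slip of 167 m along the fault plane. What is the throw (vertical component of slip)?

93.4 m

throw = dip-slip × sin(dip) = 167 m × sin(34°) = 93.4 m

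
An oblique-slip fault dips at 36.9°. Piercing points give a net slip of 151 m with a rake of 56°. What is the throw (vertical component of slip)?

dip-slip = net slip × sin(rake) = 151 m × sin(56°) = 125.2 m
throw = dip-slip × sin(dip) = 125.2 × sin(36.9°) = 75.2 m

75.2 m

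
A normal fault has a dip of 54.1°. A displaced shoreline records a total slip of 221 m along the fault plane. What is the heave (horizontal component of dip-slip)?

heave = dip-slip × cos(dip) = 221 m × cos(54.1°) = 130 m

130 m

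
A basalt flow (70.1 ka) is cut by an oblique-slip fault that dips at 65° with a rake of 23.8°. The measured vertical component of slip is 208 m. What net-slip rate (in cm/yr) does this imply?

0.811 cm/yr

dip-slip = throw / sin(dip) = 208 / sin(65°) = 229.5 m
net slip = dip-slip / sin(rake) = 229.5 / sin(23.8°) = 568.7 m
rate = 568.7 m / 70.1 ka = 0.00811 m/yr = 0.811 cm/yr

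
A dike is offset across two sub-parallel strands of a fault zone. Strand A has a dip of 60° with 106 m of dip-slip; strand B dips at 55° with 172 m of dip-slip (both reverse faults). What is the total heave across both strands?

heave_A = 106 × cos(60°) = 53 m
heave_B = 172 × cos(55°) = 98.66 m
total = 53 + 98.66 = 152 m

152 m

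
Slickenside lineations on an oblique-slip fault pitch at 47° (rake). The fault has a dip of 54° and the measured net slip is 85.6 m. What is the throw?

dip-slip = net slip × sin(rake) = 85.6 m × sin(47°) = 62.60 m
throw = dip-slip × sin(dip) = 62.60 × sin(54°) = 50.6 m

50.6 m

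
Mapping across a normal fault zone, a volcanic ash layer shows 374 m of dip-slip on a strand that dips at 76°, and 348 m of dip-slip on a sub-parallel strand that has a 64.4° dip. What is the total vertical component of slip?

throw_A = 374 × sin(76°) = 362.9 m
throw_B = 348 × sin(64.4°) = 313.8 m
total = 362.9 + 313.8 = 677 m

677 m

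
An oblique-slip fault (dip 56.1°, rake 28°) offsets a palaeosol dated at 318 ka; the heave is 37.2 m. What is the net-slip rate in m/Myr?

447 m/Myr

dip-slip = heave / cos(dip) = 37.2 / cos(56.1°) = 66.70 m
net slip = dip-slip / sin(rake) = 66.70 / sin(28°) = 142.1 m
rate = 142.1 m / 318 ka = 0.000447 m/yr = 447 m/Myr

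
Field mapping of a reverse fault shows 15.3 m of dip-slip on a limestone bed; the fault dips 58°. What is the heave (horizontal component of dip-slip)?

8.11 m

heave = dip-slip × cos(dip) = 15.3 m × cos(58°) = 8.11 m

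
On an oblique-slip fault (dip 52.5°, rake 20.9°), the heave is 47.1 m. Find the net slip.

dip-slip = heave / cos(dip) = 47.1 / cos(52.5°) = 77.37 m
net slip = dip-slip / sin(rake) = 77.37 / sin(20.9°) = 217 m

217 m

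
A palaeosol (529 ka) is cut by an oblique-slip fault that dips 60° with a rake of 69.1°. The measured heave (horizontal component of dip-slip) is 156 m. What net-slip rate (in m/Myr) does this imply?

dip-slip = heave / cos(dip) = 156 / cos(60°) = 312 m
net slip = dip-slip / sin(rake) = 312 / sin(69.1°) = 334 m
rate = 334 m / 529 ka = 0.000631 m/yr = 631 m/Myr

631 m/Myr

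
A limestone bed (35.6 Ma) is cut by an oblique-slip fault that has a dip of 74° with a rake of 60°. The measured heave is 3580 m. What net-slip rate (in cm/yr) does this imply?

dip-slip = heave / cos(dip) = 3580 / cos(74°) = 12990 m
net slip = dip-slip / sin(rake) = 12990 / sin(60°) = 15000 m
rate = 15000 m / 35.6 Ma = 0.000421 m/yr = 0.0421 cm/yr

0.0421 cm/yr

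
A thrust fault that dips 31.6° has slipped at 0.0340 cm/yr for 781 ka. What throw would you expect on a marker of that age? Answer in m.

dip-slip = rate × time = 0.0340 cm/yr × 781 ka = 265.5 m
throw = dip-slip × sin(dip) = 265.5 × sin(31.6°) = 139 m

139 m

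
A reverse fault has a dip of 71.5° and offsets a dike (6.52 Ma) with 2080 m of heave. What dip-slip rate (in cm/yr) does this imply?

0.101 cm/yr

dip-slip = heave / cos(dip) = 2080 m / cos(71.5°) = 6555 m
rate = 6555 m / 6.52 Ma = 0.00101 m/yr = 0.101 cm/yr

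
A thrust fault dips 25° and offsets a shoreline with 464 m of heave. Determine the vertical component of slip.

216 m

throw = heave × tan(dip) = 464 × tan(25°) = 216 m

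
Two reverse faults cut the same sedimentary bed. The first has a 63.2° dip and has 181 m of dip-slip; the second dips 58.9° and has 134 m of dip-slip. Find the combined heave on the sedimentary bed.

151 m

heave_A = 181 × cos(63.2°) = 81.61 m
heave_B = 134 × cos(58.9°) = 69.22 m
total = 81.61 + 69.22 = 151 m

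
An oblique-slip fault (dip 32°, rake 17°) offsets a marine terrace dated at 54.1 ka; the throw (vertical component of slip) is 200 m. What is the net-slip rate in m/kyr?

23.9 m/kyr

dip-slip = throw / sin(dip) = 200 / sin(32°) = 377.4 m
net slip = dip-slip / sin(rake) = 377.4 / sin(17°) = 1291 m
rate = 1291 m / 54.1 ka = 0.0239 m/yr = 23.9 m/kyr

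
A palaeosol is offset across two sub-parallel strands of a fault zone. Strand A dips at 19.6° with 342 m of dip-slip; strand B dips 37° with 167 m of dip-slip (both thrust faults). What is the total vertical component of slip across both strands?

throw_A = 342 × sin(19.6°) = 114.7 m
throw_B = 167 × sin(37°) = 100.5 m
total = 114.7 + 100.5 = 215 m

215 m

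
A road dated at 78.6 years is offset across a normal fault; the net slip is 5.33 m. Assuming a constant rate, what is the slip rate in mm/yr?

rate = 5.33 m / 78.6 years = 0.0678 m/yr = 67.8 mm/yr

67.8 mm/yr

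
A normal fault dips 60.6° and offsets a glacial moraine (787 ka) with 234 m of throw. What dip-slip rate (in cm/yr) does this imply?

dip-slip = throw / sin(dip) = 234 m / sin(60.6°) = 268.6 m
rate = 268.6 m / 787 ka = 0.000341 m/yr = 0.0341 cm/yr

0.0341 cm/yr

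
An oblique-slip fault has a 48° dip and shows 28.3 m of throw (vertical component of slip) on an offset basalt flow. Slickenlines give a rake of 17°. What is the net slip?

dip-slip = throw / sin(dip) = 28.3 / sin(48°) = 38.08 m
net slip = dip-slip / sin(rake) = 38.08 / sin(17°) = 130 m

130 m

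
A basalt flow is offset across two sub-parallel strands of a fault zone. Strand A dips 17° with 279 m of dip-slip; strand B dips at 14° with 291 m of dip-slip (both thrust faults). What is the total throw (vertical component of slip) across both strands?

152 m

throw_A = 279 × sin(17°) = 81.57 m
throw_B = 291 × sin(14°) = 70.40 m
total = 81.57 + 70.40 = 152 m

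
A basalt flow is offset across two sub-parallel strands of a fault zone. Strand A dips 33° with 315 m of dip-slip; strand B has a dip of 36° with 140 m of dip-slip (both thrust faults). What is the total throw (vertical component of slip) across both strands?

throw_A = 315 × sin(33°) = 171.6 m
throw_B = 140 × sin(36°) = 82.29 m
total = 171.6 + 82.29 = 254 m

254 m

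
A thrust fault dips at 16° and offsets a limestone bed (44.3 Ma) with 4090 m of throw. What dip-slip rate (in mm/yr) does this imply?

dip-slip = throw / sin(dip) = 4090 m / sin(16°) = 14840 m
rate = 14840 m / 44.3 Ma = 0.000335 m/yr = 0.335 mm/yr

0.335 mm/yr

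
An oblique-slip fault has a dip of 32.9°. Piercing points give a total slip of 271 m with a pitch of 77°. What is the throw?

143 m

dip-slip = net slip × sin(rake) = 271 m × sin(77°) = 264.1 m
throw = dip-slip × sin(dip) = 264.1 × sin(32.9°) = 143 m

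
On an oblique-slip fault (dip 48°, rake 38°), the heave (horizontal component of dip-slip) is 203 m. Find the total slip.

dip-slip = heave / cos(dip) = 203 / cos(48°) = 303.4 m
net slip = dip-slip / sin(rake) = 303.4 / sin(38°) = 493 m

493 m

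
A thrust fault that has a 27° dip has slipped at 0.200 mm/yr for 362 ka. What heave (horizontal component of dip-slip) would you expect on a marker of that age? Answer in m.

64.5 m

dip-slip = rate × time = 0.200 mm/yr × 362 ka = 72.40 m
heave = dip-slip × cos(dip) = 72.40 × cos(27°) = 64.5 m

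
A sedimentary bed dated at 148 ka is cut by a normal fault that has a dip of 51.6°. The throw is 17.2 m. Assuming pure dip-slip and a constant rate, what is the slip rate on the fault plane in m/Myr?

148 m/Myr

dip-slip = throw / sin(dip) = 17.2 m / sin(51.6°) = 21.95 m
rate = 21.95 m / 148 ka = 0.000148 m/yr = 148 m/Myr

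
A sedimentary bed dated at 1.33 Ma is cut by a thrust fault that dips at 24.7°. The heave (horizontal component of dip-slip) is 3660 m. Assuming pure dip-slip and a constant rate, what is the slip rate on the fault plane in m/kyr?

3.03 m/kyr

dip-slip = heave / cos(dip) = 3660 m / cos(24.7°) = 4029 m
rate = 4029 m / 1.33 Ma = 0.00303 m/yr = 3.03 m/kyr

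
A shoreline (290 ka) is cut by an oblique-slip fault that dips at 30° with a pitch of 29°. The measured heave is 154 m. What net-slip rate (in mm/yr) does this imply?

1.26 mm/yr

dip-slip = heave / cos(dip) = 154 / cos(30°) = 177.8 m
net slip = dip-slip / sin(rake) = 177.8 / sin(29°) = 366.8 m
rate = 366.8 m / 290 ka = 0.00126 m/yr = 1.26 mm/yr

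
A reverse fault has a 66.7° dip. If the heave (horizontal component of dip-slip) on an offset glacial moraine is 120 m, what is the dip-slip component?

303 m

dip-slip = heave / cos(dip) = 120 / cos(66.7°) = 303 m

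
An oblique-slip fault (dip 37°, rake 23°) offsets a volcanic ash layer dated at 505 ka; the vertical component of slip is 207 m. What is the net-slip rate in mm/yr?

dip-slip = throw / sin(dip) = 207 / sin(37°) = 344 m
net slip = dip-slip / sin(rake) = 344 / sin(23°) = 880.3 m
rate = 880.3 m / 505 ka = 0.00174 m/yr = 1.74 mm/yr

1.74 mm/yr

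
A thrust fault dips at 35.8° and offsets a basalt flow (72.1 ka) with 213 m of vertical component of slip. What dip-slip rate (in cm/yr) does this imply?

dip-slip = throw / sin(dip) = 213 m / sin(35.8°) = 364.1 m
rate = 364.1 m / 72.1 ka = 0.00505 m/yr = 0.505 cm/yr

0.505 cm/yr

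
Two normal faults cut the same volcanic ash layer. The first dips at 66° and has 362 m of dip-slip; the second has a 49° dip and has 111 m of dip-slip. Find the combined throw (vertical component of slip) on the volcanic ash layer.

throw_A = 362 × sin(66°) = 330.7 m
throw_B = 111 × sin(49°) = 83.77 m
total = 330.7 + 83.77 = 414 m

414 m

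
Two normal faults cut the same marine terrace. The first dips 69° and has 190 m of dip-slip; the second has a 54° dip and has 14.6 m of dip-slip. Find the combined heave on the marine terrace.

76.7 m

heave_A = 190 × cos(69°) = 68.09 m
heave_B = 14.6 × cos(54°) = 8.582 m
total = 68.09 + 8.582 = 76.7 m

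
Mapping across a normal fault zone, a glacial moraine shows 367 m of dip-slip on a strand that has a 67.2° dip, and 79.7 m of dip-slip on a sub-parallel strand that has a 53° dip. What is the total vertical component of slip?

throw_A = 367 × sin(67.2°) = 338.3 m
throw_B = 79.7 × sin(53°) = 63.65 m
total = 338.3 + 63.65 = 402 m

402 m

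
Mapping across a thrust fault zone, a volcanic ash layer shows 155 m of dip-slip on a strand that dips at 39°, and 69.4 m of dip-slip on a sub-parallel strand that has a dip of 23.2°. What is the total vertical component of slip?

125 m

throw_A = 155 × sin(39°) = 97.54 m
throw_B = 69.4 × sin(23.2°) = 27.34 m
total = 97.54 + 27.34 = 125 m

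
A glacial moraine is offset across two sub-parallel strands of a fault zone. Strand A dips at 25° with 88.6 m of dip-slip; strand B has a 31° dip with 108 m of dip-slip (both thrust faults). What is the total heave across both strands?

173 m

heave_A = 88.6 × cos(25°) = 80.30 m
heave_B = 108 × cos(31°) = 92.57 m
total = 80.30 + 92.57 = 173 m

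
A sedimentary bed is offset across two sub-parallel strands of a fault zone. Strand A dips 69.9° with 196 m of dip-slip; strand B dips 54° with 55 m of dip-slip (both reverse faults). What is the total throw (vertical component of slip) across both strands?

229 m

throw_A = 196 × sin(69.9°) = 184.1 m
throw_B = 55 × sin(54°) = 44.50 m
total = 184.1 + 44.50 = 229 m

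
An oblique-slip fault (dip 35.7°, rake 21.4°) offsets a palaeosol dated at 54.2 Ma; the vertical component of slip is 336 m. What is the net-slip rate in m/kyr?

0.0291 m/kyr

dip-slip = throw / sin(dip) = 336 / sin(35.7°) = 575.8 m
net slip = dip-slip / sin(rake) = 575.8 / sin(21.4°) = 1578 m
rate = 1578 m / 54.2 Ma = 0.0000291 m/yr = 0.0291 m/kyr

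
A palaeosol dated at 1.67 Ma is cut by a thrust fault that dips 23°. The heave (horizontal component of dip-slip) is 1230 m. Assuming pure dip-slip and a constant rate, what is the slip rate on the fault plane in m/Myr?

800 m/Myr

dip-slip = heave / cos(dip) = 1230 m / cos(23°) = 1336 m
rate = 1336 m / 1.67 Ma = 0.000800 m/yr = 800 m/Myr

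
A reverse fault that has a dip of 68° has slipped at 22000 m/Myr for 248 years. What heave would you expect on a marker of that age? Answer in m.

2.04 m

dip-slip = rate × time = 22000 m/Myr × 248 years = 5.456 m
heave = dip-slip × cos(dip) = 5.456 × cos(68°) = 2.04 m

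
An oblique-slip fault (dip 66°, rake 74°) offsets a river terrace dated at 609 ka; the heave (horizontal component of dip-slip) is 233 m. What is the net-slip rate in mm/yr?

dip-slip = heave / cos(dip) = 233 / cos(66°) = 572.9 m
net slip = dip-slip / sin(rake) = 572.9 / sin(74°) = 595.9 m
rate = 595.9 m / 609 ka = 0.000979 m/yr = 0.979 mm/yr

0.979 mm/yr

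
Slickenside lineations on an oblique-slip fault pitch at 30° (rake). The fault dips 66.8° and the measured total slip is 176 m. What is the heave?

dip-slip = net slip × sin(rake) = 176 m × sin(30°) = 88 m
heave = dip-slip × cos(dip) = 88 × cos(66.8°) = 34.7 m

34.7 m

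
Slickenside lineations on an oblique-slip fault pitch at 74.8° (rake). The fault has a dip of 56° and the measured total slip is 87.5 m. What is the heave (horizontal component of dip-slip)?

dip-slip = net slip × sin(rake) = 87.5 m × sin(74.8°) = 84.44 m
heave = dip-slip × cos(dip) = 84.44 × cos(56°) = 47.2 m

47.2 m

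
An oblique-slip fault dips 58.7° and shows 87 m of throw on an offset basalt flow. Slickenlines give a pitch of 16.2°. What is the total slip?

365 m

dip-slip = throw / sin(dip) = 87 / sin(58.7°) = 101.8 m
net slip = dip-slip / sin(rake) = 101.8 / sin(16.2°) = 365 m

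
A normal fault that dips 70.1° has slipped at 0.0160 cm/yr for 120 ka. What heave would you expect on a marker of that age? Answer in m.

dip-slip = rate × time = 0.0160 cm/yr × 120 ka = 19.20 m
heave = dip-slip × cos(dip) = 19.20 × cos(70.1°) = 6.54 m

6.54 m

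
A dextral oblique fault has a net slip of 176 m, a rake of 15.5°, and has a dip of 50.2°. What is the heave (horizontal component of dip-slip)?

30.1 m

dip-slip = net slip × sin(rake) = 176 m × sin(15.5°) = 47.03 m
heave = dip-slip × cos(dip) = 47.03 × cos(50.2°) = 30.1 m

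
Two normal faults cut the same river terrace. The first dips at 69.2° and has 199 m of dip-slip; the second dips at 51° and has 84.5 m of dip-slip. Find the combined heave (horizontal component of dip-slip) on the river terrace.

heave_A = 199 × cos(69.2°) = 70.67 m
heave_B = 84.5 × cos(51°) = 53.18 m
total = 70.67 + 53.18 = 124 m

124 m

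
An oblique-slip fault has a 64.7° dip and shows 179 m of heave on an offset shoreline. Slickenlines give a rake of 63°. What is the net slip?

dip-slip = heave / cos(dip) = 179 / cos(64.7°) = 418.9 m
net slip = dip-slip / sin(rake) = 418.9 / sin(63°) = 470 m

470 m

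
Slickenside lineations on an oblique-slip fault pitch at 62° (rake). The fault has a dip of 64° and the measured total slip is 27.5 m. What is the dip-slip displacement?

dip-slip = net slip × sin(rake) = 27.5 m × sin(62°) = 24.3 m

24.3 m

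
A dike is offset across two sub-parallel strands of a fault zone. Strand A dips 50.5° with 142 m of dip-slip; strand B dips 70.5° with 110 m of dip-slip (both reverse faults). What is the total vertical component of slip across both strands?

throw_A = 142 × sin(50.5°) = 109.6 m
throw_B = 110 × sin(70.5°) = 103.7 m
total = 109.6 + 103.7 = 213 m

213 m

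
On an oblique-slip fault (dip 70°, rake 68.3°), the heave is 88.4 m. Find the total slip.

dip-slip = heave / cos(dip) = 88.4 / cos(70°) = 258.5 m
net slip = dip-slip / sin(rake) = 258.5 / sin(68.3°) = 278 m

278 m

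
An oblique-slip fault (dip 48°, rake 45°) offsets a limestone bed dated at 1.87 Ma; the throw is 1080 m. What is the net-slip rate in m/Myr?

dip-slip = throw / sin(dip) = 1080 / sin(48°) = 1453 m
net slip = dip-slip / sin(rake) = 1453 / sin(45°) = 2055 m
rate = 2055 m / 1.87 Ma = 0.00110 m/yr = 1100 m/Myr

1100 m/Myr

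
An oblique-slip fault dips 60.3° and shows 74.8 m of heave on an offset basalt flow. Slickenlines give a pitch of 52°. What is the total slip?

dip-slip = heave / cos(dip) = 74.8 / cos(60.3°) = 151 m
net slip = dip-slip / sin(rake) = 151 / sin(52°) = 192 m

192 m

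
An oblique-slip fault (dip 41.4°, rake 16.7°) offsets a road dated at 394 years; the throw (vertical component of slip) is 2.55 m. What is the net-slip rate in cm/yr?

3.41 cm/yr

dip-slip = throw / sin(dip) = 2.55 / sin(41.4°) = 3.856 m
net slip = dip-slip / sin(rake) = 3.856 / sin(16.7°) = 13.42 m
rate = 13.42 m / 394 years = 0.0341 m/yr = 3.41 cm/yr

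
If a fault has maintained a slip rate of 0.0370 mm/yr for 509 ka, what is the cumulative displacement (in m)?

slip = rate × time = 0.0370 mm/yr × 509 ka = 18.8 m

18.8 m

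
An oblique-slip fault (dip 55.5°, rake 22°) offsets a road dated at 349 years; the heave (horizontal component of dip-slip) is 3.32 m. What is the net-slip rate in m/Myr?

dip-slip = heave / cos(dip) = 3.32 / cos(55.5°) = 5.862 m
net slip = dip-slip / sin(rake) = 5.862 / sin(22°) = 15.65 m
rate = 15.65 m / 349 years = 0.0448 m/yr = 44800 m/Myr

44800 m/Myr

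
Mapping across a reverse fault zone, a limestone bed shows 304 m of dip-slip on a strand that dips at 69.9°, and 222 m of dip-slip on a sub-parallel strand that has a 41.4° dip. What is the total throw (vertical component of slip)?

throw_A = 304 × sin(69.9°) = 285.5 m
throw_B = 222 × sin(41.4°) = 146.8 m
total = 285.5 + 146.8 = 432 m

432 m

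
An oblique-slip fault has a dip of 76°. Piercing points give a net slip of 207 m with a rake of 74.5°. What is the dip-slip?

199 m

dip-slip = net slip × sin(rake) = 207 m × sin(74.5°) = 199 m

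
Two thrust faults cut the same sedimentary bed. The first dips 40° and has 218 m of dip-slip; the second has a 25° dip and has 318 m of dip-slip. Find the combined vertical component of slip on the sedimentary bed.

275 m

throw_A = 218 × sin(40°) = 140.1 m
throw_B = 318 × sin(25°) = 134.4 m
total = 140.1 + 134.4 = 275 m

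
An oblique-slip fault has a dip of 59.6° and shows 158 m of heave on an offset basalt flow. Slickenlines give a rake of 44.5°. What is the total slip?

dip-slip = heave / cos(dip) = 158 / cos(59.6°) = 312.2 m
net slip = dip-slip / sin(rake) = 312.2 / sin(44.5°) = 445 m

445 m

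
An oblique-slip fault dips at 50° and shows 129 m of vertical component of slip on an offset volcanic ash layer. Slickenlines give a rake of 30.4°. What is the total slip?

333 m

dip-slip = throw / sin(dip) = 129 / sin(50°) = 168.4 m
net slip = dip-slip / sin(rake) = 168.4 / sin(30.4°) = 333 m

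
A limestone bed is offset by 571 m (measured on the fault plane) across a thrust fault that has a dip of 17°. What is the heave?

heave = dip-slip × cos(dip) = 571 m × cos(17°) = 546 m

546 m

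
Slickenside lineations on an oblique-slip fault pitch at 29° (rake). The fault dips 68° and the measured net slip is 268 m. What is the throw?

120 m

dip-slip = net slip × sin(rake) = 268 m × sin(29°) = 129.9 m
throw = dip-slip × sin(dip) = 129.9 × sin(68°) = 120 m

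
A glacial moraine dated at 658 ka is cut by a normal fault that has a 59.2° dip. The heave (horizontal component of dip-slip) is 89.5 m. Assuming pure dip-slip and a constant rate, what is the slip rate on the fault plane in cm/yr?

0.0266 cm/yr

dip-slip = heave / cos(dip) = 89.5 m / cos(59.2°) = 174.8 m
rate = 174.8 m / 658 ka = 0.000266 m/yr = 0.0266 cm/yr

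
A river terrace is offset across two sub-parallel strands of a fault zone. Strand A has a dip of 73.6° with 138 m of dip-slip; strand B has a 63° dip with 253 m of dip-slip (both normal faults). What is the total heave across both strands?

heave_A = 138 × cos(73.6°) = 38.96 m
heave_B = 253 × cos(63°) = 114.9 m
total = 38.96 + 114.9 = 154 m

154 m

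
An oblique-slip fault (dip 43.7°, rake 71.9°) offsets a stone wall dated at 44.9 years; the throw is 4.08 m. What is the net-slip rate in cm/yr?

13.8 cm/yr

dip-slip = throw / sin(dip) = 4.08 / sin(43.7°) = 5.905 m
net slip = dip-slip / sin(rake) = 5.905 / sin(71.9°) = 6.213 m
rate = 6.213 m / 44.9 years = 0.138 m/yr = 13.8 cm/yr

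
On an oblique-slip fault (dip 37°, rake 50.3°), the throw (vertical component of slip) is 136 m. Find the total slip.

dip-slip = throw / sin(dip) = 136 / sin(37°) = 226 m
net slip = dip-slip / sin(rake) = 226 / sin(50.3°) = 294 m

294 m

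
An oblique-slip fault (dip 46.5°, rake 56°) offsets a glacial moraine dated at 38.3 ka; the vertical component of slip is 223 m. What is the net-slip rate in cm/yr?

dip-slip = throw / sin(dip) = 223 / sin(46.5°) = 307.4 m
net slip = dip-slip / sin(rake) = 307.4 / sin(56°) = 370.8 m
rate = 370.8 m / 38.3 ka = 0.00968 m/yr = 0.968 cm/yr

0.968 cm/yr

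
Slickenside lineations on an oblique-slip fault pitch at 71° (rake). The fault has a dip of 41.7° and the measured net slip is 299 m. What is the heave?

dip-slip = net slip × sin(rake) = 299 m × sin(71°) = 282.7 m
heave = dip-slip × cos(dip) = 282.7 × cos(41.7°) = 211 m

211 m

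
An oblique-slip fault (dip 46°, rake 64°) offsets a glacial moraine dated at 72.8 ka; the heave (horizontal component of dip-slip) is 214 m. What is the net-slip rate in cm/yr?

dip-slip = heave / cos(dip) = 214 / cos(46°) = 308.1 m
net slip = dip-slip / sin(rake) = 308.1 / sin(64°) = 342.8 m
rate = 342.8 m / 72.8 ka = 0.00471 m/yr = 0.471 cm/yr

0.471 cm/yr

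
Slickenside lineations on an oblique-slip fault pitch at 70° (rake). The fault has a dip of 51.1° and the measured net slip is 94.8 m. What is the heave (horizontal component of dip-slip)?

55.9 m

dip-slip = net slip × sin(rake) = 94.8 m × sin(70°) = 89.08 m
heave = dip-slip × cos(dip) = 89.08 × cos(51.1°) = 55.9 m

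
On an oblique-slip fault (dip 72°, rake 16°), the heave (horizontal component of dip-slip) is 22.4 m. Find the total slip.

263 m

dip-slip = heave / cos(dip) = 22.4 / cos(72°) = 72.49 m
net slip = dip-slip / sin(rake) = 72.49 / sin(16°) = 263 m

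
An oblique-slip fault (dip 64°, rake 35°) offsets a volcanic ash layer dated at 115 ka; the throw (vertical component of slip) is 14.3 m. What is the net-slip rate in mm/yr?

0.241 mm/yr

dip-slip = throw / sin(dip) = 14.3 / sin(64°) = 15.91 m
net slip = dip-slip / sin(rake) = 15.91 / sin(35°) = 27.74 m
rate = 27.74 m / 115 ka = 0.000241 m/yr = 0.241 mm/yr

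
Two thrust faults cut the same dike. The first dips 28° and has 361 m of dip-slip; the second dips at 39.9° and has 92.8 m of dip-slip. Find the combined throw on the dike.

229 m

throw_A = 361 × sin(28°) = 169.5 m
throw_B = 92.8 × sin(39.9°) = 59.53 m
total = 169.5 + 59.53 = 229 m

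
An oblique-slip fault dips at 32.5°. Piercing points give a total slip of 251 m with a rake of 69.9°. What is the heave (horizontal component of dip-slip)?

199 m

dip-slip = net slip × sin(rake) = 251 m × sin(69.9°) = 235.7 m
heave = dip-slip × cos(dip) = 235.7 × cos(32.5°) = 199 m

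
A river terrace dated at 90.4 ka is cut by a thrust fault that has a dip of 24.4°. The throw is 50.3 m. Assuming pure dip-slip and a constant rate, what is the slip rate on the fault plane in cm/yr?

0.135 cm/yr

dip-slip = throw / sin(dip) = 50.3 m / sin(24.4°) = 121.8 m
rate = 121.8 m / 90.4 ka = 0.00135 m/yr = 0.135 cm/yr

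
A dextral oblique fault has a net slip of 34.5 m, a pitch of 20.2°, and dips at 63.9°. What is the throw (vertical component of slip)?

dip-slip = net slip × sin(rake) = 34.5 m × sin(20.2°) = 11.91 m
throw = dip-slip × sin(dip) = 11.91 × sin(63.9°) = 10.7 m

10.7 m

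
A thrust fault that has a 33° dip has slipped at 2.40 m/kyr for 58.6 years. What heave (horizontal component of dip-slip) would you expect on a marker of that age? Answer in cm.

dip-slip = rate × time = 2.40 m/kyr × 58.6 years = 0.1406 m
heave = dip-slip × cos(dip) = 0.1406 × cos(33°) = 0.118 m = 11.8 cm

11.8 cm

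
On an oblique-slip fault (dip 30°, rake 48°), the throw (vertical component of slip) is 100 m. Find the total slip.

dip-slip = throw / sin(dip) = 100 / sin(30°) = 200 m
net slip = dip-slip / sin(rake) = 200 / sin(48°) = 269 m

269 m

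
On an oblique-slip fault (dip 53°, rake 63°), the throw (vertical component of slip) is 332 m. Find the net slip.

467 m

dip-slip = throw / sin(dip) = 332 / sin(53°) = 415.7 m
net slip = dip-slip / sin(rake) = 415.7 / sin(63°) = 467 m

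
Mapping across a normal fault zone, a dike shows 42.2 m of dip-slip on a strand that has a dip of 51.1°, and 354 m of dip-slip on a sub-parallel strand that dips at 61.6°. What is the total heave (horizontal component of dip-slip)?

heave_A = 42.2 × cos(51.1°) = 26.50 m
heave_B = 354 × cos(61.6°) = 168.4 m
total = 26.50 + 168.4 = 195 m

195 m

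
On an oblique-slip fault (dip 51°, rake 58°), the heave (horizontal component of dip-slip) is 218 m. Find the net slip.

408 m

dip-slip = heave / cos(dip) = 218 / cos(51°) = 346.4 m
net slip = dip-slip / sin(rake) = 346.4 / sin(58°) = 408 m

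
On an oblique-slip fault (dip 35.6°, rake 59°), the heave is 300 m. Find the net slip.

dip-slip = heave / cos(dip) = 300 / cos(35.6°) = 369 m
net slip = dip-slip / sin(rake) = 369 / sin(59°) = 430 m

430 m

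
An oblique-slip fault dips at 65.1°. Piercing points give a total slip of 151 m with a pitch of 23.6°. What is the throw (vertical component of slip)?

dip-slip = net slip × sin(rake) = 151 m × sin(23.6°) = 60.45 m
throw = dip-slip × sin(dip) = 60.45 × sin(65.1°) = 54.8 m

54.8 m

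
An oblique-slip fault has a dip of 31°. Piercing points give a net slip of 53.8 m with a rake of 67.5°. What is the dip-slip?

dip-slip = net slip × sin(rake) = 53.8 m × sin(67.5°) = 49.7 m

49.7 m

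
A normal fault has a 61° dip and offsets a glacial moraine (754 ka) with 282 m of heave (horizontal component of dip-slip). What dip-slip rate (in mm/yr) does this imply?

dip-slip = heave / cos(dip) = 282 m / cos(61°) = 581.7 m
rate = 581.7 m / 754 ka = 0.000771 m/yr = 0.771 mm/yr

0.771 mm/yr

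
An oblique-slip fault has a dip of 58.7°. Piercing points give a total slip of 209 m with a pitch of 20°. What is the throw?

dip-slip = net slip × sin(rake) = 209 m × sin(20°) = 71.48 m
throw = dip-slip × sin(dip) = 71.48 × sin(58.7°) = 61.1 m

61.1 m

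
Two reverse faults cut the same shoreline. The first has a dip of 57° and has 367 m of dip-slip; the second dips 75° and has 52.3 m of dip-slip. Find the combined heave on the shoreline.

213 m

heave_A = 367 × cos(57°) = 199.9 m
heave_B = 52.3 × cos(75°) = 13.54 m
total = 199.9 + 13.54 = 213 m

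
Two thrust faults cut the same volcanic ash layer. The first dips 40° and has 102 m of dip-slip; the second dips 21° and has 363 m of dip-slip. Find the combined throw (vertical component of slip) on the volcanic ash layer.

throw_A = 102 × sin(40°) = 65.56 m
throw_B = 363 × sin(21°) = 130.1 m
total = 65.56 + 130.1 = 196 m

196 m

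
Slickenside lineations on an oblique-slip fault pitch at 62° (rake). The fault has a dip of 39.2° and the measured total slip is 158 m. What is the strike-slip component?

74.2 m

strike-slip = net slip × cos(rake) = 158 m × cos(62°) = 74.2 m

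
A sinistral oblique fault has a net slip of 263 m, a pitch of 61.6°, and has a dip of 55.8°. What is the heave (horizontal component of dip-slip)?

dip-slip = net slip × sin(rake) = 263 m × sin(61.6°) = 231.3 m
heave = dip-slip × cos(dip) = 231.3 × cos(55.8°) = 130 m

130 m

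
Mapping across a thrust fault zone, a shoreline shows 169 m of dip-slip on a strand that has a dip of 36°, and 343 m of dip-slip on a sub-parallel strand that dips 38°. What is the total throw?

throw_A = 169 × sin(36°) = 99.34 m
throw_B = 343 × sin(38°) = 211.2 m
total = 99.34 + 211.2 = 311 m

311 m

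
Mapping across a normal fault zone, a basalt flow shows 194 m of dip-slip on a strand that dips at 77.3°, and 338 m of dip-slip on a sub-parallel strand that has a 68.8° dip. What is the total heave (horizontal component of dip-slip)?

165 m

heave_A = 194 × cos(77.3°) = 42.65 m
heave_B = 338 × cos(68.8°) = 122.2 m
total = 42.65 + 122.2 = 165 m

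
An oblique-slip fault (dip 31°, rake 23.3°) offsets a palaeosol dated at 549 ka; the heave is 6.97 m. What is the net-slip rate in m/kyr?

dip-slip = heave / cos(dip) = 6.97 / cos(31°) = 8.131 m
net slip = dip-slip / sin(rake) = 8.131 / sin(23.3°) = 20.56 m
rate = 20.56 m / 549 ka = 0.0000374 m/yr = 0.0374 m/kyr

0.0374 m/kyr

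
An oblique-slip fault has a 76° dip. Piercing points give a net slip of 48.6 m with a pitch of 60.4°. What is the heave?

10.2 m

dip-slip = net slip × sin(rake) = 48.6 m × sin(60.4°) = 42.26 m
heave = dip-slip × cos(dip) = 42.26 × cos(76°) = 10.2 m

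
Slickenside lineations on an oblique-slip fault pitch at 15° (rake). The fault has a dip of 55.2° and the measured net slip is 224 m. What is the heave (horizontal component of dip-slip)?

dip-slip = net slip × sin(rake) = 224 m × sin(15°) = 57.98 m
heave = dip-slip × cos(dip) = 57.98 × cos(55.2°) = 33.1 m

33.1 m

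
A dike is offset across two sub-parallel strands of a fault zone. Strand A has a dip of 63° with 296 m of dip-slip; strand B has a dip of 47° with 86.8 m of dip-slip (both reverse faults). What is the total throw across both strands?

327 m

throw_A = 296 × sin(63°) = 263.7 m
throw_B = 86.8 × sin(47°) = 63.48 m
total = 263.7 + 63.48 = 327 m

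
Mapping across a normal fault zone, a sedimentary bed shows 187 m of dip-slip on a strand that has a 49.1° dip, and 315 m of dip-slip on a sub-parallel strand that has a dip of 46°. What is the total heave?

heave_A = 187 × cos(49.1°) = 122.4 m
heave_B = 315 × cos(46°) = 218.8 m
total = 122.4 + 218.8 = 341 m

341 m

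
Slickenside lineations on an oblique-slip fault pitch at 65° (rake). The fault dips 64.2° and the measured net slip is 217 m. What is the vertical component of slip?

177 m

dip-slip = net slip × sin(rake) = 217 m × sin(65°) = 196.7 m
throw = dip-slip × sin(dip) = 196.7 × sin(64.2°) = 177 m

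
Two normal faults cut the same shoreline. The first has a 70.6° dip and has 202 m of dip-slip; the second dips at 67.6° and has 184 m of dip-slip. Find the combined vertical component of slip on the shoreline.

throw_A = 202 × sin(70.6°) = 190.5 m
throw_B = 184 × sin(67.6°) = 170.1 m
total = 190.5 + 170.1 = 361 m

361 m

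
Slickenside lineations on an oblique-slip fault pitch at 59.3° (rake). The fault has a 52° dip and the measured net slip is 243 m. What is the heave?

dip-slip = net slip × sin(rake) = 243 m × sin(59.3°) = 208.9 m
heave = dip-slip × cos(dip) = 208.9 × cos(52°) = 129 m

129 m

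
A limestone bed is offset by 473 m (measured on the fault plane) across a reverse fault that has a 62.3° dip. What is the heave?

heave = dip-slip × cos(dip) = 473 m × cos(62.3°) = 220 m

220 m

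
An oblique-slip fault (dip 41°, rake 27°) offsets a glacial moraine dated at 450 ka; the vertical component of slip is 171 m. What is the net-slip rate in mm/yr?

dip-slip = throw / sin(dip) = 171 / sin(41°) = 260.6 m
net slip = dip-slip / sin(rake) = 260.6 / sin(27°) = 574.1 m
rate = 574.1 m / 450 ka = 0.00128 m/yr = 1.28 mm/yr

1.28 mm/yr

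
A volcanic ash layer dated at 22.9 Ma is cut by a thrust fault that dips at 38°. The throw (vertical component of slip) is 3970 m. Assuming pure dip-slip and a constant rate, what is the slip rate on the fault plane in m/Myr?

282 m/Myr

dip-slip = throw / sin(dip) = 3970 m / sin(38°) = 6448 m
rate = 6448 m / 22.9 Ma = 0.000282 m/yr = 282 m/Myr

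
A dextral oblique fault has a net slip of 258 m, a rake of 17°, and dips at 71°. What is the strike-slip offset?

strike-slip = net slip × cos(rake) = 258 m × cos(17°) = 247 m

247 m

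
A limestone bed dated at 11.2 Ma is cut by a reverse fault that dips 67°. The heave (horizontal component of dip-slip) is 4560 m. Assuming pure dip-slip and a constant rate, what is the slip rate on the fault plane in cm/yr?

dip-slip = heave / cos(dip) = 4560 m / cos(67°) = 11670 m
rate = 11670 m / 11.2 Ma = 0.00104 m/yr = 0.104 cm/yr

0.104 cm/yr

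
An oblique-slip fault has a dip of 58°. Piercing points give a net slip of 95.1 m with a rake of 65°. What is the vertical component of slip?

dip-slip = net slip × sin(rake) = 95.1 m × sin(65°) = 86.19 m
throw = dip-slip × sin(dip) = 86.19 × sin(58°) = 73.1 m

73.1 m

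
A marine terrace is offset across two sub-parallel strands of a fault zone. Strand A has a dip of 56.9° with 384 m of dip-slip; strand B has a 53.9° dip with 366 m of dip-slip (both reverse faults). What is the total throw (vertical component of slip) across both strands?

throw_A = 384 × sin(56.9°) = 321.7 m
throw_B = 366 × sin(53.9°) = 295.7 m
total = 321.7 + 295.7 = 617 m

617 m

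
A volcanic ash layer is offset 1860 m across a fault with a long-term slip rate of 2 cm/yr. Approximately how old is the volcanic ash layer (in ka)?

93 ka

age = offset / rate = 1860 m / (2 cm/yr) = 93000 yr = 93 ka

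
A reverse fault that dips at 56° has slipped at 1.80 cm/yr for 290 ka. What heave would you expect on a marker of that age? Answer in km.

dip-slip = rate × time = 1.80 cm/yr × 290 ka = 5220 m
heave = dip-slip × cos(dip) = 5220 × cos(56°) = 2920 m = 2.92 km

2.92 km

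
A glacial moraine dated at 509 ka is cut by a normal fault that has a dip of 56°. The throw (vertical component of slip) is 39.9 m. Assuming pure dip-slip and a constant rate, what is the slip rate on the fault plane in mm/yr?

dip-slip = throw / sin(dip) = 39.9 m / sin(56°) = 48.13 m
rate = 48.13 m / 509 ka = 0.0000946 m/yr = 0.0946 mm/yr

0.0946 mm/yr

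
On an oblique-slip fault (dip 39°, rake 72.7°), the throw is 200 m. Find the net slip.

333 m

dip-slip = throw / sin(dip) = 200 / sin(39°) = 317.8 m
net slip = dip-slip / sin(rake) = 317.8 / sin(72.7°) = 333 m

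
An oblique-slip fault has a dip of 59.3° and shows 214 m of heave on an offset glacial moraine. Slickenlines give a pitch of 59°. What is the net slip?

dip-slip = heave / cos(dip) = 214 / cos(59.3°) = 419.2 m
net slip = dip-slip / sin(rake) = 419.2 / sin(59°) = 489 m

489 m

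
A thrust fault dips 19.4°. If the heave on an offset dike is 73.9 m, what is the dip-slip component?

78.3 m

dip-slip = heave / cos(dip) = 73.9 / cos(19.4°) = 78.3 m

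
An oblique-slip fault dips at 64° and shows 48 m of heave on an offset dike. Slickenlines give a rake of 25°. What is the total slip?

259 m

dip-slip = heave / cos(dip) = 48 / cos(64°) = 109.5 m
net slip = dip-slip / sin(rake) = 109.5 / sin(25°) = 259 m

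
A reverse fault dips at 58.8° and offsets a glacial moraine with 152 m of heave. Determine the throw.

throw = heave × tan(dip) = 152 × tan(58.8°) = 251 m

251 m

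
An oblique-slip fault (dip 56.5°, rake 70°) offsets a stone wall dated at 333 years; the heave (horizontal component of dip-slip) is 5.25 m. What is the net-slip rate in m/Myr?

30400 m/Myr

dip-slip = heave / cos(dip) = 5.25 / cos(56.5°) = 9.512 m
net slip = dip-slip / sin(rake) = 9.512 / sin(70°) = 10.12 m
rate = 10.12 m / 333 years = 0.0304 m/yr = 30400 m/Myr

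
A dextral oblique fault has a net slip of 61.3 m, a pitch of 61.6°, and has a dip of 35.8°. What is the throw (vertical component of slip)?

dip-slip = net slip × sin(rake) = 61.3 m × sin(61.6°) = 53.92 m
throw = dip-slip × sin(dip) = 53.92 × sin(35.8°) = 31.5 m

31.5 m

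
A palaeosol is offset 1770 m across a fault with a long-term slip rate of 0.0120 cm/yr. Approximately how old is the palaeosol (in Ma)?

age = offset / rate = 1770 m / (0.0120 cm/yr) = 1.48e+07 yr = 14.8 Ma

14.8 Ma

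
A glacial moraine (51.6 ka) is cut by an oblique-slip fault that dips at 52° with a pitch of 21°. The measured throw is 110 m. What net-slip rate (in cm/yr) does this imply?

0.755 cm/yr

dip-slip = throw / sin(dip) = 110 / sin(52°) = 139.6 m
net slip = dip-slip / sin(rake) = 139.6 / sin(21°) = 389.5 m
rate = 389.5 m / 51.6 ka = 0.00755 m/yr = 0.755 cm/yr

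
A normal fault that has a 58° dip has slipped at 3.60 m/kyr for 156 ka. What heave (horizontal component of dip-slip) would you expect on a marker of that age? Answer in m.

298 m

dip-slip = rate × time = 3.60 m/kyr × 156 ka = 561.6 m
heave = dip-slip × cos(dip) = 561.6 × cos(58°) = 298 m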